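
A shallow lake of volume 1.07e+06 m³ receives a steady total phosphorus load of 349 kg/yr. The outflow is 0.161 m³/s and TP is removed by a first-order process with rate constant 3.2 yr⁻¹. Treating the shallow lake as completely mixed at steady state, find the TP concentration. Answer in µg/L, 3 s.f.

41.0 µg/L

Outflow Q = 0.161 m³/s × 3.156e+07 s/yr = 5.081e+06 m³/yr.
Steady-state CSTR mass balance: W = Q·C + k·V·C, so C = W/(Q + kV).
Q + kV = 5.081e+06 + 3.2·1.07e+06 = 8.505e+06 m³/yr.
C = 349/8.505e+06 = 4.104e-05 kg/m³ = 0.04104 mg/L = 41.04 µg/L.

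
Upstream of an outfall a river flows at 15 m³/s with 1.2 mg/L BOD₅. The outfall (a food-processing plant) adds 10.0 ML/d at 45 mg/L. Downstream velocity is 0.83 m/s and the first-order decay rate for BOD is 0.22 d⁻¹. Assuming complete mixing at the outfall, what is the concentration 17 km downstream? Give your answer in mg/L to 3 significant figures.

10.0 ML/d = 0.1157 m³/s.
After complete mixing, C₀ = (0.1157·45 + 15·1.2) / 15.12 = 1.535 mg/L.
Travel time t = 1.7e+04 m / 0.83 m/s = 2.048e+04 s = 0.2371 d.
C = 1.535·exp(−0.22·0.2371) = 1.535·0.9492 = 1.457 mg/L.

1.46 mg/L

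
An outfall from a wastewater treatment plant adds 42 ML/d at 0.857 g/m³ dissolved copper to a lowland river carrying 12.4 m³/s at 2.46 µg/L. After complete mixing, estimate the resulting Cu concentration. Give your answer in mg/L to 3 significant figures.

42 ML/d = 0.4861 m³/s.
2.46 µg/L = 0.00246 mg/L.
Conservation of mass across the mixing zone: C = (0.4861·0.857 + 12.4·0.00246) / (0.4861 + 12.4) = 0.4471/12.89 = 0.0347 mg/L.

0.0347 mg/L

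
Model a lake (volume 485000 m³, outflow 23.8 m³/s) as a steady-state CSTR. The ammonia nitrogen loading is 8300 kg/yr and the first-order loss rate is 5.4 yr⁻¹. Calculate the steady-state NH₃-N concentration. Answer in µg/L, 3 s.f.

11.0 µg/L

Outflow Q = 23.8 m³/s × 3.156e+07 s/yr = 7.511e+08 m³/yr.
Steady-state CSTR mass balance: W = Q·C + k·V·C, so C = W/(Q + kV).
Q + kV = 7.511e+08 + 5.4·485000 = 7.537e+08 m³/yr.
C = 8300/7.537e+08 = 1.101e-05 kg/m³ = 0.01101 mg/L = 11.01 µg/L.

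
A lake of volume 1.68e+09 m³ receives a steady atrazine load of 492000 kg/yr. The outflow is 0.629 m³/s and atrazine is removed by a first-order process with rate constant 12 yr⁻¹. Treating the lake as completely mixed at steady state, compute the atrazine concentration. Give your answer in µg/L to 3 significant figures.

24.4 µg/L

Outflow Q = 0.629 m³/s × 3.156e+07 s/yr = 1.985e+07 m³/yr.
Steady-state CSTR mass balance: W = Q·C + k·V·C, so C = W/(Q + kV).
Q + kV = 1.985e+07 + 12·1.68e+09 = 2.018e+10 m³/yr.
C = 492000/2.018e+10 = 2.438e-05 kg/m³ = 0.02438 mg/L = 24.38 µg/L.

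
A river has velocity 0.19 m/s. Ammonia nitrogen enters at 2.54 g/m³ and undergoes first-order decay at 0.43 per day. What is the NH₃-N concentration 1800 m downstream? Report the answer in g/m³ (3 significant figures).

2.42 g/m³

Travel time t = 1800 m / 0.19 m/s = 1800/0.19 = 9474 s = 0.1096 d.
First-order decay: C = 2.54·exp(−0.43·0.1096) = 2.54·0.9539 = 2.423 g/m³.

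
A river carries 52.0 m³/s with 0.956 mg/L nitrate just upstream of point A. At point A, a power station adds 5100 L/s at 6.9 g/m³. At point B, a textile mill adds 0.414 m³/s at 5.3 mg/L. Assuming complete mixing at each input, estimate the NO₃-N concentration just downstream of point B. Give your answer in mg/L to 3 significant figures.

1.51 mg/L

5100 L/s = 5.1 m³/s.
After input A: C = (52·0.956 + 5.1·6.9) / 57.1 = 1.487 mg/L.
After input B: C = (57.1·1.487 + 0.414·5.3) / 57.51 = 1.514 mg/L.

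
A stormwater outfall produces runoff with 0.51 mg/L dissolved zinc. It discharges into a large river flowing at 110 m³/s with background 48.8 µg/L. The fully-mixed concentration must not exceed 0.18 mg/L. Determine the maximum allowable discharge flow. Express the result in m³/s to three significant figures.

48.8 µg/L = 0.0488 mg/L.
Mass balance at complete mixing: C_std·(Q_w + Q_r) = Q_w·C_e + Q_r·C_b.
Rearranging, Q_w = Q_r·(C_std − C_b)/(C_e − C_std) = 110·(0.18 − 0.0488) / (0.51 − 0.18) = 43.73 m³/s.

43.7 m³/s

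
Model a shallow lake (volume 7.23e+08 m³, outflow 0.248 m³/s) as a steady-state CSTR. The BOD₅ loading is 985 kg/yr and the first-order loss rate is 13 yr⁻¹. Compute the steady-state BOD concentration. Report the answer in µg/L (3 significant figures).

0.105 µg/L

Outflow Q = 0.248 m³/s × 3.156e+07 s/yr = 7.826e+06 m³/yr.
Steady-state CSTR mass balance: W = Q·C + k·V·C, so C = W/(Q + kV).
Q + kV = 7.826e+06 + 13·7.23e+08 = 9.407e+09 m³/yr.
C = 985/9.407e+09 = 1.047e-07 kg/m³ = 0.0001047 mg/L = 0.1047 µg/L.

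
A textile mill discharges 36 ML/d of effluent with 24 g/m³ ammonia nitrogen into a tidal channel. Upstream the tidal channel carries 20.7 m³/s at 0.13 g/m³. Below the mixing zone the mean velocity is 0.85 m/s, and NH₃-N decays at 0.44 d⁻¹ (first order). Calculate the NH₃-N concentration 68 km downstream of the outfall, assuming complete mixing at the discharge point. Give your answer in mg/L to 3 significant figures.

0.400 mg/L

36 ML/d = 0.4167 m³/s.
After complete mixing, C₀ = (0.4167·24 + 20.7·0.13) / 21.12 = 0.601 mg/L.
Travel time t = 6.8e+04 m / 0.85 m/s = 8e+04 s = 0.9259 d.
C = 0.601·exp(−0.44·0.9259) = 0.601·0.6654 = 0.3999 mg/L.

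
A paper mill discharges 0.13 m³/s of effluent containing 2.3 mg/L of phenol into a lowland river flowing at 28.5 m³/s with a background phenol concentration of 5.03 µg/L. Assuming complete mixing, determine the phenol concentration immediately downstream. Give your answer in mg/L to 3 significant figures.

5.03 µg/L = 0.00503 mg/L.
Flow-weighted mixing gives C = (0.13·2.3 + 28.5·0.00503) / (0.13 + 28.5) = 0.4424/28.63 = 0.01545 mg/L.

0.0155 mg/L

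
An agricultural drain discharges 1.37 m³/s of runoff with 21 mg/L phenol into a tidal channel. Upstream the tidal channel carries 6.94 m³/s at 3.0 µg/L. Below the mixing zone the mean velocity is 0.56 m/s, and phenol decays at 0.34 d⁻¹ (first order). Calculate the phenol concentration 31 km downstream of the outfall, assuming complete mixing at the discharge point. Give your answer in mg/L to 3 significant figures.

2.79 mg/L

3.0 µg/L = 0.003 mg/L.
After complete mixing, C₀ = (1.37·21 + 6.94·0.003) / 8.31 = 3.465 mg/L.
Travel time t = 3.1e+04 m / 0.56 m/s = 5.536e+04 s = 0.6407 d.
C = 3.465·exp(−0.34·0.6407) = 3.465·0.8043 = 2.786 mg/L.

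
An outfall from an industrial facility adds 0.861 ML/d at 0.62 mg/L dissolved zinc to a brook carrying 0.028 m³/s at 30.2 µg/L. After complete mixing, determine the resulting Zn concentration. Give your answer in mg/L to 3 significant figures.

0.185 mg/L

0.861 ML/d = 0.009965 m³/s.
30.2 µg/L = 0.0302 mg/L.
By mass balance at complete mixing, C = (0.009965·0.62 + 0.028·0.0302) / (0.009965 + 0.028) = 0.007024/0.03797 = 0.185 mg/L.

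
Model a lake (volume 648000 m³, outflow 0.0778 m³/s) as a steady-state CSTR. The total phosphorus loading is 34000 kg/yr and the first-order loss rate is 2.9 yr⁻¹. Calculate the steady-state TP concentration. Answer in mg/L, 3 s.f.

Outflow Q = 0.0778 m³/s × 3.156e+07 s/yr = 2.455e+06 m³/yr.
Steady-state CSTR mass balance: W = Q·C + k·V·C, so C = W/(Q + kV).
Q + kV = 2.455e+06 + 2.9·648000 = 4.334e+06 m³/yr.
C = 34000/4.334e+06 = 0.007844 kg/m³ = 7.844 mg/L.

7.84 mg/L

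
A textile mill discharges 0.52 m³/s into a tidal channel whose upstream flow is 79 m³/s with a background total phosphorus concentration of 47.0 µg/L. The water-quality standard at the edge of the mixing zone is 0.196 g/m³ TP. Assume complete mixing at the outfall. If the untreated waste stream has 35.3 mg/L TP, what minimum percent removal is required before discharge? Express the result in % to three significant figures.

35.3 %

47.0 µg/L = 0.047 mg/L.
Mass balance: 0.196·79.52 = 0.52·Cₑ + 79·0.047.
Cₑ = (15.59 − 3.713) / 0.52 = 22.83 mg/L.
Required removal = 1 − 22.83/35.3 = 35.32 %.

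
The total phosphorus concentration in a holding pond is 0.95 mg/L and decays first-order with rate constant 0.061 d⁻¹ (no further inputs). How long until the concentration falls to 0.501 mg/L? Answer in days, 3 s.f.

10.5 d

t = ln(C₀/C)/k = ln(0.95/0.501)/0.061 = 0.6399/0.061 = 10.49 d.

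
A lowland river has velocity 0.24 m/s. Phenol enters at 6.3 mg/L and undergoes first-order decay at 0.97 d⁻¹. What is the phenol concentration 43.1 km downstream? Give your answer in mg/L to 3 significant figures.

0.839 mg/L

Travel time t = 43.1 km / 0.24 m/s = 4.31e+04/0.24 = 1.796e+05 s = 2.079 d.
First-order decay: C = 6.3·exp(−0.97·2.079) = 6.3·0.1332 = 0.8389 mg/L.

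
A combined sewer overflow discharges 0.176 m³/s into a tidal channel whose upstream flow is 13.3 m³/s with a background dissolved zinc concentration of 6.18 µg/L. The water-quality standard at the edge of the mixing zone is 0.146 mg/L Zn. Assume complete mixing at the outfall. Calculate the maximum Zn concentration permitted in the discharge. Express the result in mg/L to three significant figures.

10.7 mg/L

6.18 µg/L = 0.00618 mg/L.
Mass balance: 0.146·13.48 = 0.176·Cₑ + 13.3·0.00618.
Cₑ = (1.967 − 0.08219) / 0.176 = 10.71 mg/L.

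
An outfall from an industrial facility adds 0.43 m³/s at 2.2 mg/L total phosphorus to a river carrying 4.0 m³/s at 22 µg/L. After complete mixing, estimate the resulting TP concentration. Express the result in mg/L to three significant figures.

0.233 mg/L

22 µg/L = 0.022 mg/L.
Flow-weighted mixing gives C = (0.43·2.2 + 4·0.022) / (0.43 + 4) = 1.034/4.43 = 0.2334 mg/L.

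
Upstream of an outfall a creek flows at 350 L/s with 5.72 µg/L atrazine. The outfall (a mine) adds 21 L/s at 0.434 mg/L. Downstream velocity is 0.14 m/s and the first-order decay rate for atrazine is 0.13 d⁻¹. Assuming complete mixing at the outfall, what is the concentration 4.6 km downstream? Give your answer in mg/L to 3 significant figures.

0.0285 mg/L

21 L/s = 0.021 m³/s.
350 L/s = 0.35 m³/s.
5.72 µg/L = 0.00572 mg/L.
After complete mixing, C₀ = (0.021·0.434 + 0.35·0.00572) / 0.371 = 0.02996 mg/L.
Travel time t = 4600 m / 0.14 m/s = 3.286e+04 s = 0.3803 d.
C = 0.02996·exp(−0.13·0.3803) = 0.02996·0.9518 = 0.02852 mg/L.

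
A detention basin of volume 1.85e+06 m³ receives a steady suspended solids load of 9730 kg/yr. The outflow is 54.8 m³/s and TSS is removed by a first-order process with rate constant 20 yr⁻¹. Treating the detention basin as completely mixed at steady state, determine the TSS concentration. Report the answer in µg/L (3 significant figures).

5.51 µg/L

Outflow Q = 54.8 m³/s × 3.156e+07 s/yr = 1.729e+09 m³/yr.
Steady-state CSTR mass balance: W = Q·C + k·V·C, so C = W/(Q + kV).
Q + kV = 1.729e+09 + 20·1.85e+06 = 1.766e+09 m³/yr.
C = 9730/1.766e+09 = 5.509e-06 kg/m³ = 0.005509 mg/L = 5.509 µg/L.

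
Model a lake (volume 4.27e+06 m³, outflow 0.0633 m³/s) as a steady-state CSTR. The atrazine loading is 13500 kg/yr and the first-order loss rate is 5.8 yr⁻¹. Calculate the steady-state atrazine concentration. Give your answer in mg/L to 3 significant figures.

0.504 mg/L

Outflow Q = 0.0633 m³/s × 3.156e+07 s/yr = 1.998e+06 m³/yr.
Steady-state CSTR mass balance: W = Q·C + k·V·C, so C = W/(Q + kV).
Q + kV = 1.998e+06 + 5.8·4.27e+06 = 2.676e+07 m³/yr.
C = 13500/2.676e+07 = 0.0005044 kg/m³ = 0.5044 mg/L.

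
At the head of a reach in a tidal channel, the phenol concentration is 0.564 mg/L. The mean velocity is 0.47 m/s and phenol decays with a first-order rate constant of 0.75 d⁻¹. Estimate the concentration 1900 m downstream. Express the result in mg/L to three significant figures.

Travel time t = 1900 m / 0.47 m/s = 1900/0.47 = 4043 s = 0.04679 d.
First-order decay: C = 0.564·exp(−0.75·0.04679) = 0.564·0.9655 = 0.5446 mg/L.

0.545 mg/L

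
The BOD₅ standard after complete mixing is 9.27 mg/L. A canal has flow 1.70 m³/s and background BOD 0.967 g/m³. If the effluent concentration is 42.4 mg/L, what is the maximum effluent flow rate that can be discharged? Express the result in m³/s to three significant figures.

0.426 m³/s

Mass balance at complete mixing: C_std·(Q_w + Q_r) = Q_w·C_e + Q_r·C_b.
Rearranging, Q_w = Q_r·(C_std − C_b)/(C_e − C_std) = 1.70·(9.27 − 0.967) / (42.4 − 9.27) = 0.4261 m³/s.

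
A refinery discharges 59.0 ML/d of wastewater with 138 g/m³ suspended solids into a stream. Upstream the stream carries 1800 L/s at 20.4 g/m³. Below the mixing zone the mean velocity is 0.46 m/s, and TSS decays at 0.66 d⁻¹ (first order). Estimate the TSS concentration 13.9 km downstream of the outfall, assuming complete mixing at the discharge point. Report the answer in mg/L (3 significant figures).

41.9 mg/L

59.0 ML/d = 0.6829 m³/s.
1800 L/s = 1.8 m³/s.
After complete mixing, C₀ = (0.6829·138 + 1.8·20.4) / 2.483 = 52.74 mg/L.
Travel time t = 1.39e+04 m / 0.46 m/s = 3.022e+04 s = 0.3497 d.
C = 52.74·exp(−0.66·0.3497) = 52.74·0.7939 = 41.87 mg/L.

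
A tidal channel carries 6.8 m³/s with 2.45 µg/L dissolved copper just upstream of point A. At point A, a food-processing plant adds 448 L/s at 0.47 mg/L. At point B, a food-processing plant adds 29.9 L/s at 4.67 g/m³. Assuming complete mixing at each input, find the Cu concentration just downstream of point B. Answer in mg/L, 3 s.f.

0.0504 mg/L

2.45 µg/L = 0.00245 mg/L.
448 L/s = 0.448 m³/s.
After input A: C = (6.8·0.00245 + 0.448·0.47) / 7.248 = 0.03135 mg/L.
29.9 L/s = 0.0299 m³/s.
After input B: C = (7.248·0.03135 + 0.0299·4.67) / 7.278 = 0.05041 mg/L.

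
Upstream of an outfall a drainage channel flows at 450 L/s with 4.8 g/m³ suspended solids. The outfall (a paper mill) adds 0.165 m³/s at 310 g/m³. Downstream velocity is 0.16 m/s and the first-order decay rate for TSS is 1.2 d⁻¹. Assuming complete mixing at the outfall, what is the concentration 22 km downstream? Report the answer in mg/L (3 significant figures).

12.8 mg/L

450 L/s = 0.45 m³/s.
After complete mixing, C₀ = (0.165·310 + 0.45·4.8) / 0.615 = 86.68 mg/L.
Travel time t = 2.2e+04 m / 0.16 m/s = 1.375e+05 s = 1.591 d.
C = 86.68·exp(−1.2·1.591) = 86.68·0.1481 = 12.84 mg/L.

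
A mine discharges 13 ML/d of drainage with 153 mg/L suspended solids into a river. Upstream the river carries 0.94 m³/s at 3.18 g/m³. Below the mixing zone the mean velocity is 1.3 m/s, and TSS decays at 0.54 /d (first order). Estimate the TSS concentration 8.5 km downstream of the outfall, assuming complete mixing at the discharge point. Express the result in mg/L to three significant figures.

13 ML/d = 0.1505 m³/s.
After complete mixing, C₀ = (0.1505·153 + 0.94·3.18) / 1.09 = 23.85 mg/L.
Travel time t = 8500 m / 1.3 m/s = 6538 s = 0.07568 d.
C = 23.85·exp(−0.54·0.07568) = 23.85·0.96 = 22.9 mg/L.

22.9 mg/L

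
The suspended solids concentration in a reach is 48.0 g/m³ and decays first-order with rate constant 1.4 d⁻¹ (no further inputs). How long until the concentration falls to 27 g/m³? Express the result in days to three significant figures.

0.411 d

t = ln(C₀/C)/k = ln(48.0/27)/1.4 = 0.5754/1.4 = 0.411 d.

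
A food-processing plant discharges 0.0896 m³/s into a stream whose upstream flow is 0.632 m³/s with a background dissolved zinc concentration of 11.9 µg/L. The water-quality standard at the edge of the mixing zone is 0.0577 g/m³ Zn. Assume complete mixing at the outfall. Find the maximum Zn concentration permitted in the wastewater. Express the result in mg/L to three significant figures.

0.381 mg/L

11.9 µg/L = 0.0119 mg/L.
Mass balance: 0.0577·0.7216 = 0.0896·Cₑ + 0.632·0.0119.
Cₑ = (0.04164 − 0.007521) / 0.0896 = 0.3808 mg/L.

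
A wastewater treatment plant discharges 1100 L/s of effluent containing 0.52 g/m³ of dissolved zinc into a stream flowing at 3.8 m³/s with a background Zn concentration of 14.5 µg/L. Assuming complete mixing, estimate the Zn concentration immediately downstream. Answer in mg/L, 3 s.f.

0.128 mg/L

1100 L/s = 1.1 m³/s.
14.5 µg/L = 0.0145 mg/L.
By mass balance at complete mixing, C = (1.1·0.52 + 3.8·0.0145) / (1.1 + 3.8) = 0.6271/4.9 = 0.128 mg/L.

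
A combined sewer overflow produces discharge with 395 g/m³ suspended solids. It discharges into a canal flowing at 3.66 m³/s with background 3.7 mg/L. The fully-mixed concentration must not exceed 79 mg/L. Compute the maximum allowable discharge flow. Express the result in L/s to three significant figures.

872 L/s

Mass balance at complete mixing: C_std·(Q_w + Q_r) = Q_w·C_e + Q_r·C_b.
Rearranging, Q_w = Q_r·(C_std − C_b)/(C_e − C_std) = 3.66·(79 − 3.7) / (395 − 79) = 0.8721 m³/s.
= 872.1 L/s.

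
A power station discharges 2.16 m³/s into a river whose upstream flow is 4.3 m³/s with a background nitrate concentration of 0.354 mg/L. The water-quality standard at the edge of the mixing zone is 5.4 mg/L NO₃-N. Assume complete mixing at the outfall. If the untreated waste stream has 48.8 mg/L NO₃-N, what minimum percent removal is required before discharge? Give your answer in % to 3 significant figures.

68.3 %

Mass balance: 5.4·6.46 = 2.16·Cₑ + 4.3·0.354.
Cₑ = (34.88 − 1.522) / 2.16 = 15.45 mg/L.
Required removal = 1 − 15.45/48.8 = 68.35 %.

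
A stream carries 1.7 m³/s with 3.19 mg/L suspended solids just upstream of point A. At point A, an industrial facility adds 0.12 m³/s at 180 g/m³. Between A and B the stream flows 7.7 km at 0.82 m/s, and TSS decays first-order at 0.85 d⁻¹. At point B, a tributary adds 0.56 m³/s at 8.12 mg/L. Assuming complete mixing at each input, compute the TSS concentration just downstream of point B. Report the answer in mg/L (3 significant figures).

After input A: C = (1.7·3.19 + 0.12·180) / 1.82 = 14.85 mg/L.
Over the 7.7 km reach to input B (t = 9390 s = 0.1087 d), decay gives C = 14.85·exp(−0.85·0.1087) = 13.54 mg/L.
After input B: C = (1.82·13.54 + 0.56·8.12) / 2.38 = 12.26 mg/L.

12.3 mg/L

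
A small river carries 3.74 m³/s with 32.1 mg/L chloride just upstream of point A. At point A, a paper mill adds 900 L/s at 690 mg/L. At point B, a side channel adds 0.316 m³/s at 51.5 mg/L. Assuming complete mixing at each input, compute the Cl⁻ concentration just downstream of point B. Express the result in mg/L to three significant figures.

153 mg/L

900 L/s = 0.9 m³/s.
After input A: C = (3.74·32.1 + 0.9·690) / 4.64 = 159.7 mg/L.
After input B: C = (4.64·159.7 + 0.316·51.5) / 4.956 = 152.8 mg/L.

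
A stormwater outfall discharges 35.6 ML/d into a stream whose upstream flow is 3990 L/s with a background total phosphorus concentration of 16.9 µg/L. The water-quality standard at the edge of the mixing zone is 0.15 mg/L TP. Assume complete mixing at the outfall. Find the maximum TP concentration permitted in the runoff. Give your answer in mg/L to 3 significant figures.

1.44 mg/L

35.6 ML/d = 0.412 m³/s.
3990 L/s = 3.99 m³/s.
16.9 µg/L = 0.0169 mg/L.
Mass balance: 0.15·4.402 = 0.412·Cₑ + 3.99·0.0169.
Cₑ = (0.6603 − 0.06743) / 0.412 = 1.439 mg/L.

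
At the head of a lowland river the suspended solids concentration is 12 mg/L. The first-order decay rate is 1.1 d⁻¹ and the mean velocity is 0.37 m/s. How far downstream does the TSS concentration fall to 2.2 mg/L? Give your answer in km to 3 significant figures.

From C = C₀·e^(−kt), t = ln(C₀/C)/k = ln(12/2.2)/1.1 = 1.696/1.1 = 1.542 d.
Distance = v·t = 0.37 m/s × 1.332e+05 s = 4.93e+04 m = 49.3 km.

49.3 km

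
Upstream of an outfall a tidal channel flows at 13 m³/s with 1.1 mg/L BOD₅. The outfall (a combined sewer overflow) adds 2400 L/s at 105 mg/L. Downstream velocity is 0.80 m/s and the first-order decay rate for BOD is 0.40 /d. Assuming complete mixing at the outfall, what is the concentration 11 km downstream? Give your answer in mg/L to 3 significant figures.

16.2 mg/L

2400 L/s = 2.4 m³/s.
After complete mixing, C₀ = (2.4·105 + 13·1.1) / 15.4 = 17.29 mg/L.
Travel time t = 1.1e+04 m / 0.80 m/s = 1.375e+04 s = 0.1591 d.
C = 17.29·exp(−0.40·0.1591) = 17.29·0.9383 = 16.23 mg/L.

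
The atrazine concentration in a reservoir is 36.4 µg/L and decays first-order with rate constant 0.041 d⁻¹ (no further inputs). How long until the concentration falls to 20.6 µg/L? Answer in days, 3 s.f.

13.9 d

t = ln(C₀/C)/k = ln(36.4/20.6)/0.041 = 0.5693/0.041 = 13.88 d.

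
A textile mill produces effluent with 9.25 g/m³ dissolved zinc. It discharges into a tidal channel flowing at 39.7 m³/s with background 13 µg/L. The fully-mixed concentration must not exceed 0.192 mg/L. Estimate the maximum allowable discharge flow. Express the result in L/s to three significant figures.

13 µg/L = 0.013 mg/L.
Mass balance at complete mixing: C_std·(Q_w + Q_r) = Q_w·C_e + Q_r·C_b.
Rearranging, Q_w = Q_r·(C_std − C_b)/(C_e − C_std) = 39.7·(0.192 − 0.013) / (9.25 − 0.192) = 0.7845 m³/s.
= 784.5 L/s.

785 L/s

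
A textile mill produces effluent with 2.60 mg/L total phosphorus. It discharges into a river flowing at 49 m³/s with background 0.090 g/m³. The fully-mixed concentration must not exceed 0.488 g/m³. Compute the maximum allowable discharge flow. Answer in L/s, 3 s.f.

9230 L/s

Mass balance at complete mixing: C_std·(Q_w + Q_r) = Q_w·C_e + Q_r·C_b.
Rearranging, Q_w = Q_r·(C_std − C_b)/(C_e − C_std) = 49·(0.488 − 0.09) / (2.6 − 0.488) = 9.234 m³/s.
= 9234 L/s.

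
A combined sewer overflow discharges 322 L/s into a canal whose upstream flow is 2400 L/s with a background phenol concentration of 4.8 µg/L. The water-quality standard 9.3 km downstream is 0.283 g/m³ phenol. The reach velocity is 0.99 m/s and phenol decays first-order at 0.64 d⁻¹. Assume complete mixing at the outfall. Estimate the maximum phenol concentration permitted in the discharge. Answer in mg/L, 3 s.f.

2.53 mg/L

322 L/s = 0.322 m³/s.
2400 L/s = 2.4 m³/s.
4.8 µg/L = 0.0048 mg/L.
Travel time to the compliance point: t = 9300/0.99 = 9394 s = 0.1087 d; decay factor exp(−0.64·0.1087) = 0.9328.
So the concentration just after mixing may be at most 0.283/0.9328 = 0.3034 mg/L.
Mass balance: 0.3034·2.722 = 0.322·Cₑ + 2.4·0.0048.
Cₑ = (0.8258 − 0.01152) / 0.322 = 2.529 mg/L.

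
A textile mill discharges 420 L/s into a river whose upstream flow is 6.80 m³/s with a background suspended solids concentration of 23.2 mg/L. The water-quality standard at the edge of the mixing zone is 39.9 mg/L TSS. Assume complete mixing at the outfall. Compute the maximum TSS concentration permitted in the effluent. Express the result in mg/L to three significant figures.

310 mg/L

420 L/s = 0.42 m³/s.
Mass balance: 39.9·7.22 = 0.42·Cₑ + 6.8·23.2.
Cₑ = (288.1 − 157.8) / 0.42 = 310.3 mg/L.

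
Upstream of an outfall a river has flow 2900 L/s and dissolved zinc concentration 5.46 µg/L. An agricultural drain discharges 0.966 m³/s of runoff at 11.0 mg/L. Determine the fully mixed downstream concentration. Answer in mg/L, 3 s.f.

2.75 mg/L

2900 L/s = 2.9 m³/s.
5.46 µg/L = 0.00546 mg/L.
By mass balance at complete mixing, C = (0.966·11 + 2.9·0.00546) / (0.966 + 2.9) = 10.64/3.866 = 2.753 mg/L.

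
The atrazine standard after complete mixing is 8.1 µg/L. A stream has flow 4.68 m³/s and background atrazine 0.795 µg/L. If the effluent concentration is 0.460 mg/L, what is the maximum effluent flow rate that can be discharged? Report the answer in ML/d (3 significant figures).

6.54 ML/d

0.795 µg/L = 0.000795 mg/L.
8.1 µg/L = 0.0081 mg/L.
Mass balance at complete mixing: C_std·(Q_w + Q_r) = Q_w·C_e + Q_r·C_b.
Rearranging, Q_w = Q_r·(C_std − C_b)/(C_e − C_std) = 4.68·(0.0081 − 0.000795) / (0.46 − 0.0081) = 0.07565 m³/s.
= 6.536 ML/d.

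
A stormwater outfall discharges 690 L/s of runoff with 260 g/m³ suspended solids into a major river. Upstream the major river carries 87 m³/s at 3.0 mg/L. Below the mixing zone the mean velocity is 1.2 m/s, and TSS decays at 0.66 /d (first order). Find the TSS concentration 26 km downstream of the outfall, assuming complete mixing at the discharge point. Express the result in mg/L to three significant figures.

690 L/s = 0.69 m³/s.
After complete mixing, C₀ = (0.69·260 + 87·3) / 87.69 = 5.022 mg/L.
Travel time t = 2.6e+04 m / 1.2 m/s = 2.167e+04 s = 0.2508 d.
C = 5.022·exp(−0.66·0.2508) = 5.022·0.8475 = 4.256 mg/L.

4.26 mg/L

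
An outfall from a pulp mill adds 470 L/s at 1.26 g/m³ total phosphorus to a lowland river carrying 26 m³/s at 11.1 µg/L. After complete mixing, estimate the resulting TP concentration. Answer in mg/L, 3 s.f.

0.0333 mg/L

470 L/s = 0.47 m³/s.
11.1 µg/L = 0.0111 mg/L.
Flow-weighted mixing gives C = (0.47·1.26 + 26·0.0111) / (0.47 + 26) = 0.8808/26.47 = 0.03328 mg/L.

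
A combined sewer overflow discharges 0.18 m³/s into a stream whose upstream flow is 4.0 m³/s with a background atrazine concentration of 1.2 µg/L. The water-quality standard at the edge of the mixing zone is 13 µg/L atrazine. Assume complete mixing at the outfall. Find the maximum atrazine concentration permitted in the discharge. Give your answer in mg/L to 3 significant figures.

0.275 mg/L

1.2 µg/L = 0.0012 mg/L.
13 µg/L = 0.013 mg/L.
Mass balance: 0.013·4.18 = 0.18·Cₑ + 4·0.0012.
Cₑ = (0.05434 − 0.0048) / 0.18 = 0.2752 mg/L.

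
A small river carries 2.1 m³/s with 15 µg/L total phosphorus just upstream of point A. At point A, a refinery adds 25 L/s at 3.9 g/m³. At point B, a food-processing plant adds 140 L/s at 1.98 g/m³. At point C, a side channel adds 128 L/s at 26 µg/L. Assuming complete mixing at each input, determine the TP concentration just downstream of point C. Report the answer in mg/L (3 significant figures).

0.171 mg/L

15 µg/L = 0.015 mg/L.
25 L/s = 0.025 m³/s.
After input A: C = (2.1·0.015 + 0.025·3.9) / 2.125 = 0.06071 mg/L.
140 L/s = 0.14 m³/s.
After input B: C = (2.125·0.06071 + 0.14·1.98) / 2.265 = 0.1793 mg/L.
128 L/s = 0.128 m³/s.
26 µg/L = 0.026 mg/L.
After input C: C = (2.265·0.1793 + 0.128·0.026) / 2.393 = 0.1711 mg/L.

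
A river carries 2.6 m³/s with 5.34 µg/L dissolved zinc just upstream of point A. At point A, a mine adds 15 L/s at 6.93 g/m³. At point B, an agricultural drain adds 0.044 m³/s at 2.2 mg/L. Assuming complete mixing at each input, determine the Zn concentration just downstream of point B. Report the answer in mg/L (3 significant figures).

5.34 µg/L = 0.00534 mg/L.
15 L/s = 0.015 m³/s.
After input A: C = (2.6·0.00534 + 0.015·6.93) / 2.615 = 0.04506 mg/L.
After input B: C = (2.615·0.04506 + 0.044·2.2) / 2.659 = 0.08072 mg/L.

0.0807 mg/L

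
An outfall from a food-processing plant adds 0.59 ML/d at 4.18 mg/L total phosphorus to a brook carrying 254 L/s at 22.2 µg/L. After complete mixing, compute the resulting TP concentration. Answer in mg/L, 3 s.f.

0.59 ML/d = 0.006829 m³/s.
254 L/s = 0.254 m³/s.
22.2 µg/L = 0.0222 mg/L.
By mass balance at complete mixing, C = (0.006829·4.18 + 0.254·0.0222) / (0.006829 + 0.254) = 0.03418/0.2608 = 0.1311 mg/L.

0.131 mg/L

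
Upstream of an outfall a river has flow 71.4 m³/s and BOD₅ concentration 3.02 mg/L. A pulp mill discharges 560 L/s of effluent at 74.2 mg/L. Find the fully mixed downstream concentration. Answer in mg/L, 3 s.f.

3.57 mg/L

560 L/s = 0.56 m³/s.
Conservation of mass across the mixing zone: C = (0.56·74.2 + 71.4·3.02) / (0.56 + 71.4) = 257.2/71.96 = 3.574 mg/L.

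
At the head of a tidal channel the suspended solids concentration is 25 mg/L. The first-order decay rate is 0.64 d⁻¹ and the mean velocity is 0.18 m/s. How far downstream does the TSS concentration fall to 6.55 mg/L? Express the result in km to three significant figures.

32.5 km

From C = C₀·e^(−kt), t = ln(C₀/C)/k = ln(25/6.55)/0.64 = 1.339/0.64 = 2.093 d.
Distance = v·t = 0.18 m/s × 1.808e+05 s = 3.255e+04 m = 32.55 km.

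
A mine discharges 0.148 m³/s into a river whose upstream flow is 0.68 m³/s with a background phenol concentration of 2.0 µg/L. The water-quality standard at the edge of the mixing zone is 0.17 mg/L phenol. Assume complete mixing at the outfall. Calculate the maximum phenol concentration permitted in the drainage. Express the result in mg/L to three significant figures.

0.942 mg/L

2.0 µg/L = 0.002 mg/L.
Mass balance: 0.17·0.828 = 0.148·Cₑ + 0.68·0.002.
Cₑ = (0.1408 − 0.00136) / 0.148 = 0.9419 mg/L.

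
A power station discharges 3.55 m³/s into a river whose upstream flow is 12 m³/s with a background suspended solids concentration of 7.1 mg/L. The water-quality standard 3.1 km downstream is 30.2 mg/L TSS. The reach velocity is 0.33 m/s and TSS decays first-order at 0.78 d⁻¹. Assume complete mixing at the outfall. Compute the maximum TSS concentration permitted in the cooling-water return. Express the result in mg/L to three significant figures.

Travel time to the compliance point: t = 3100/0.33 = 9394 s = 0.1087 d; decay factor exp(−0.78·0.1087) = 0.9187.
So the concentration just after mixing may be at most 30.2/0.9187 = 32.87 mg/L.
Mass balance: 32.87·15.55 = 3.55·Cₑ + 12·7.1.
Cₑ = (511.2 − 85.2) / 3.55 = 120 mg/L.

120 mg/L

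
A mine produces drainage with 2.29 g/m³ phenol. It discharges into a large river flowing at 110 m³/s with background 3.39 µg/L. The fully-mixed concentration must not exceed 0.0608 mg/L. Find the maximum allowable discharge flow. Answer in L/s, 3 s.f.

3.39 µg/L = 0.00339 mg/L.
Mass balance at complete mixing: C_std·(Q_w + Q_r) = Q_w·C_e + Q_r·C_b.
Rearranging, Q_w = Q_r·(C_std − C_b)/(C_e − C_std) = 110·(0.0608 − 0.00339) / (2.29 − 0.0608) = 2.833 m³/s.
= 2833 L/s.

2830 L/s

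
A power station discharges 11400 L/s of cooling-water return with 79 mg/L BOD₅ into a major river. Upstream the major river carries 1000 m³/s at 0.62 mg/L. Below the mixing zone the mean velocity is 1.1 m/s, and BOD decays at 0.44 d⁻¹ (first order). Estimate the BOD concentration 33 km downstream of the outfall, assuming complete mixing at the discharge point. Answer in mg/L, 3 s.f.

11400 L/s = 11.4 m³/s.
After complete mixing, C₀ = (11.4·79 + 1000·0.62) / 1011 = 1.503 mg/L.
Travel time t = 3.3e+04 m / 1.1 m/s = 3e+04 s = 0.3472 d.
C = 1.503·exp(−0.44·0.3472) = 1.503·0.8583 = 1.29 mg/L.

1.29 mg/L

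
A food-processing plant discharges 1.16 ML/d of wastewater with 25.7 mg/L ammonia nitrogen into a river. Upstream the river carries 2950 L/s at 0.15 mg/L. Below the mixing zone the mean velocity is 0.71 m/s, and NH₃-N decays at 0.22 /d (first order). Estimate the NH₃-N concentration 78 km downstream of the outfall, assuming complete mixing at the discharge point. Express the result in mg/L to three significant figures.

1.16 ML/d = 0.01343 m³/s.
2950 L/s = 2.95 m³/s.
After complete mixing, C₀ = (0.01343·25.7 + 2.95·0.15) / 2.963 = 0.2658 mg/L.
Travel time t = 7.8e+04 m / 0.71 m/s = 1.099e+05 s = 1.272 d.
C = 0.2658·exp(−0.22·1.272) = 0.2658·0.756 = 0.2009 mg/L.

0.201 mg/L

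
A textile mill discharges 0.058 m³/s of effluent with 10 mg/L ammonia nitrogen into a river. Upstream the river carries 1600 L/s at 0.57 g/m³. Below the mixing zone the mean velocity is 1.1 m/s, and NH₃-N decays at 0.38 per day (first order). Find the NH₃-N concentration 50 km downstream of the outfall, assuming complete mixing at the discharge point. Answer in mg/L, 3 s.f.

1600 L/s = 1.6 m³/s.
After complete mixing, C₀ = (0.058·10 + 1.6·0.57) / 1.658 = 0.8999 mg/L.
Travel time t = 5e+04 m / 1.1 m/s = 4.545e+04 s = 0.5261 d.
C = 0.8999·exp(−0.38·0.5261) = 0.8999·0.8188 = 0.7368 mg/L.

0.737 mg/L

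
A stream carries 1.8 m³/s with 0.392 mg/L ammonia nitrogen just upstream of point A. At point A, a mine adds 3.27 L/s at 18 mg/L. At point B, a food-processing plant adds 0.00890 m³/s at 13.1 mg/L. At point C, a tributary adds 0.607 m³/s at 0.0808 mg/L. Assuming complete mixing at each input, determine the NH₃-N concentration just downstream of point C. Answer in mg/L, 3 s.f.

3.27 L/s = 0.00327 m³/s.
After input A: C = (1.8·0.392 + 0.00327·18) / 1.803 = 0.4239 mg/L.
After input B: C = (1.803·0.4239 + 0.0089·13.1) / 1.812 = 0.4862 mg/L.
After input C: C = (1.812·0.4862 + 0.607·0.0808) / 2.419 = 0.3845 mg/L.

0.384 mg/L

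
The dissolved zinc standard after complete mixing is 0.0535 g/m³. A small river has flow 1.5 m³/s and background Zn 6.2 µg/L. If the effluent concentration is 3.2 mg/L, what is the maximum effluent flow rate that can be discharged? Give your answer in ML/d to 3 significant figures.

1.95 ML/d

6.2 µg/L = 0.0062 mg/L.
Mass balance at complete mixing: C_std·(Q_w + Q_r) = Q_w·C_e + Q_r·C_b.
Rearranging, Q_w = Q_r·(C_std − C_b)/(C_e − C_std) = 1.5·(0.0535 − 0.0062) / (3.2 − 0.0535) = 0.02255 m³/s.
= 1.948 ML/d.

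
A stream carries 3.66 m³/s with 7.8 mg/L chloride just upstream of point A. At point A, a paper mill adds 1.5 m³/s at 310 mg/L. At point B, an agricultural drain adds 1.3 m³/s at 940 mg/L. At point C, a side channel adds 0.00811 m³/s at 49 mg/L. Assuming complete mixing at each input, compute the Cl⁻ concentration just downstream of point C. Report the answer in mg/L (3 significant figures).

265 mg/L

After input A: C = (3.66·7.8 + 1.5·310) / 5.16 = 95.65 mg/L.
After input B: C = (5.16·95.65 + 1.3·940) / 6.46 = 265.6 mg/L.
After input C: C = (6.46·265.6 + 0.00811·49) / 6.468 = 265.3 mg/L.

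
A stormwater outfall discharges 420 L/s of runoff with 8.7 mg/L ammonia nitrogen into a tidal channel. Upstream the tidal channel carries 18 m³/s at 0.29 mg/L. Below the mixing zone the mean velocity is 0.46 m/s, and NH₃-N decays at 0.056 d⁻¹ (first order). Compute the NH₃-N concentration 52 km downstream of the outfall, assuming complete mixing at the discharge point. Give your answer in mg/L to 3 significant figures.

420 L/s = 0.42 m³/s.
After complete mixing, C₀ = (0.42·8.7 + 18·0.29) / 18.42 = 0.4818 mg/L.
Travel time t = 5.2e+04 m / 0.46 m/s = 1.13e+05 s = 1.308 d.
C = 0.4818·exp(−0.056·1.308) = 0.4818·0.9294 = 0.4477 mg/L.

0.448 mg/L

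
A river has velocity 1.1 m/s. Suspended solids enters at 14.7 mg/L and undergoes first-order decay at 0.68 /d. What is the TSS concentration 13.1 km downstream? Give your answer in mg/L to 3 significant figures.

Travel time t = 13.1 km / 1.1 m/s = 1.31e+04/1.1 = 1.191e+04 s = 0.1378 d.
First-order decay: C = 14.7·exp(−0.68·0.1378) = 14.7·0.9105 = 13.38 mg/L.

13.4 mg/L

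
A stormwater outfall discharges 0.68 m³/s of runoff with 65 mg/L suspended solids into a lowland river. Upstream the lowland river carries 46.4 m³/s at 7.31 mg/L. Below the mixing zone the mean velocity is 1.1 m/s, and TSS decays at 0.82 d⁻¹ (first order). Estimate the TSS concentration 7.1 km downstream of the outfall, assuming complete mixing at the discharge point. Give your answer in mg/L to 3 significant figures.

After complete mixing, C₀ = (0.68·65 + 46.4·7.31) / 47.08 = 8.143 mg/L.
Travel time t = 7100 m / 1.1 m/s = 6455 s = 0.07471 d.
C = 8.143·exp(−0.82·0.07471) = 8.143·0.9406 = 7.659 mg/L.

7.66 mg/L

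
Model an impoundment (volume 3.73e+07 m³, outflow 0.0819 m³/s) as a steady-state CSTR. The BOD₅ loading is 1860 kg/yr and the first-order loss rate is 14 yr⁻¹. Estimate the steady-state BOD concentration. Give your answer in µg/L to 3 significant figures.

Outflow Q = 0.0819 m³/s × 3.156e+07 s/yr = 2.585e+06 m³/yr.
Steady-state CSTR mass balance: W = Q·C + k·V·C, so C = W/(Q + kV).
Q + kV = 2.585e+06 + 14·3.73e+07 = 5.248e+08 m³/yr.
C = 1860/5.248e+08 = 3.544e-06 kg/m³ = 0.003544 mg/L = 3.544 µg/L.

3.54 µg/L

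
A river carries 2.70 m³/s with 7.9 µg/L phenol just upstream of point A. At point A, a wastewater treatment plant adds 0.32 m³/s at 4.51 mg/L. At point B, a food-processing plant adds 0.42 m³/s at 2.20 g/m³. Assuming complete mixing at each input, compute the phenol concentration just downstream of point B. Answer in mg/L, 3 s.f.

0.694 mg/L

7.9 µg/L = 0.0079 mg/L.
After input A: C = (2.7·0.0079 + 0.32·4.51) / 3.02 = 0.4849 mg/L.
After input B: C = (3.02·0.4849 + 0.42·2.2) / 3.44 = 0.6943 mg/L.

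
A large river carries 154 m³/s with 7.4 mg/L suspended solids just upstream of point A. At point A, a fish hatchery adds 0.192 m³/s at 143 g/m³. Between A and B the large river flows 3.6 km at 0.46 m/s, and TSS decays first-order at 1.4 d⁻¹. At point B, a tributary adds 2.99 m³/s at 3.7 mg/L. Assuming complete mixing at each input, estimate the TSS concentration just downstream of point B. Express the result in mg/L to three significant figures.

6.61 mg/L

After input A: C = (154·7.4 + 0.192·143) / 154.2 = 7.569 mg/L.
Over the 3.6 km reach to input B (t = 7826 s = 0.09058 d), decay gives C = 7.569·exp(−1.4·0.09058) = 6.667 mg/L.
After input B: C = (154.2·6.667 + 2.99·3.7) / 157.2 = 6.611 mg/L.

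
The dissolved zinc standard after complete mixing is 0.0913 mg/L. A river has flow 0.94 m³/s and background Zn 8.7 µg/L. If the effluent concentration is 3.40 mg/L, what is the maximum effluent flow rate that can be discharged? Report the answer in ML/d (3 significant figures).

8.7 µg/L = 0.0087 mg/L.
Mass balance at complete mixing: C_std·(Q_w + Q_r) = Q_w·C_e + Q_r·C_b.
Rearranging, Q_w = Q_r·(C_std − C_b)/(C_e − C_std) = 0.94·(0.0913 − 0.0087) / (3.4 − 0.0913) = 0.02347 m³/s.
= 2.028 ML/d.

2.03 ML/d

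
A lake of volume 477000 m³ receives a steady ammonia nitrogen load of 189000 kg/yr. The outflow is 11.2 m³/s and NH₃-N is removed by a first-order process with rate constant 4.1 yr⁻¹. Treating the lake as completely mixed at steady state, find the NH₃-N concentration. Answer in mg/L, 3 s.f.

0.532 mg/L

Outflow Q = 11.2 m³/s × 3.156e+07 s/yr = 3.534e+08 m³/yr.
Steady-state CSTR mass balance: W = Q·C + k·V·C, so C = W/(Q + kV).
Q + kV = 3.534e+08 + 4.1·477000 = 3.554e+08 m³/yr.
C = 189000/3.554e+08 = 0.0005318 kg/m³ = 0.5318 mg/L.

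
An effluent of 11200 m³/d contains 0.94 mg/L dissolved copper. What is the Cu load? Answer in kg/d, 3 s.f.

10.5 kg/d

11200 m³/d = 0.1296 m³/s.
Mass flux = Q·C = 0.1296 m³/s × 0.94 g/m³ = 0.1219 g/s.
= 0.1219 g/s × 86.4 = 10.53 kg/d.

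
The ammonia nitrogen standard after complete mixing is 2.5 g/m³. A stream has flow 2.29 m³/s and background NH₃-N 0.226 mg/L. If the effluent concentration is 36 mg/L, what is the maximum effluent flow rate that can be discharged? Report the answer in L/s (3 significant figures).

155 L/s

Mass balance at complete mixing: C_std·(Q_w + Q_r) = Q_w·C_e + Q_r·C_b.
Rearranging, Q_w = Q_r·(C_std − C_b)/(C_e − C_std) = 2.29·(2.5 − 0.226) / (36 − 2.5) = 0.1554 m³/s.
= 155.4 L/s.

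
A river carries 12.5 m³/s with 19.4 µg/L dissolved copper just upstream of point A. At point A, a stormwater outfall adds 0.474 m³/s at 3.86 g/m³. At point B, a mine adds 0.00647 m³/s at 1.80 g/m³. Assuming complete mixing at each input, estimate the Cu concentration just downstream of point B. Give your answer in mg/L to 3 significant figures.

19.4 µg/L = 0.0194 mg/L.
After input A: C = (12.5·0.0194 + 0.474·3.86) / 12.97 = 0.1597 mg/L.
After input B: C = (12.97·0.1597 + 0.00647·1.8) / 12.98 = 0.1605 mg/L.

0.161 mg/L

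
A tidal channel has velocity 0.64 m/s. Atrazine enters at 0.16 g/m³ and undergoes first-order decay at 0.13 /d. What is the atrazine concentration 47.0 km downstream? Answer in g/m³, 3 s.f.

Travel time t = 47.0 km / 0.64 m/s = 4.7e+04/0.64 = 7.344e+04 s = 0.85 d.
First-order decay: C = 0.16·exp(−0.13·0.85) = 0.16·0.8954 = 0.1433 g/m³.

0.143 g/m³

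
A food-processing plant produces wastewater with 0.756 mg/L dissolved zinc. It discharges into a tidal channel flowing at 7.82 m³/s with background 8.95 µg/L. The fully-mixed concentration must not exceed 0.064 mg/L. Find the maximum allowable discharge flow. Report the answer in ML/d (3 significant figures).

53.7 ML/d

8.95 µg/L = 0.00895 mg/L.
Mass balance at complete mixing: C_std·(Q_w + Q_r) = Q_w·C_e + Q_r·C_b.
Rearranging, Q_w = Q_r·(C_std − C_b)/(C_e − C_std) = 7.82·(0.064 − 0.00895) / (0.756 − 0.064) = 0.6221 m³/s.
= 53.75 ML/d.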